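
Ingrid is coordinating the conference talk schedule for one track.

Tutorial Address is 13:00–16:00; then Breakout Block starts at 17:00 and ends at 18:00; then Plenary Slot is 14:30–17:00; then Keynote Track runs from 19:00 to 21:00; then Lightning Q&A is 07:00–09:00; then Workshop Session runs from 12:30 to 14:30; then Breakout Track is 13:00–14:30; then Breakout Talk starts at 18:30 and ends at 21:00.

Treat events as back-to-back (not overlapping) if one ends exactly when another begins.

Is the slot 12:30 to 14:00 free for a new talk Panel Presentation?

Lightning Q&A: ends 09:00 at or before Panel Presentation starts 12:30 → clear.
Workshop Session: starts 12:30 before Panel Presentation ends 14:00, and ends 14:30 after Panel Presentation starts 12:30 → overlap.
Breakout Track: starts 13:00 before Panel Presentation ends 14:00, and ends 14:30 after Panel Presentation starts 12:30 → overlap.
Tutorial Address: starts 13:00 before Panel Presentation ends 14:00, and ends 16:00 after Panel Presentation starts 12:30 → overlap.
Plenary Slot: starts 14:30 at or after Panel Presentation ends 14:00 → clear.
Breakout Block: starts 17:00 at or after Panel Presentation ends 14:00 → clear.
Breakout Talk: starts 18:30 at or after Panel Presentation ends 14:00 → clear.
Keynote Track: starts 19:00 at or after Panel Presentation ends 14:00 → clear.
Panel Presentation overlaps Breakout Track, Workshop Session, Tutorial Address.

No — it overlaps Breakout Track, Tutorial Address, Workshop Session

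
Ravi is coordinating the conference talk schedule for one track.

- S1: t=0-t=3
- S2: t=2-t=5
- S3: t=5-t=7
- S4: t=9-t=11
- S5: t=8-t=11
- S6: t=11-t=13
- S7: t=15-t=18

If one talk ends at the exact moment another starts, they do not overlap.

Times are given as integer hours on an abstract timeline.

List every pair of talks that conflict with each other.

Sorted by start: S1, S2, S3, S5, S4, S6, S7.
S2 starts before S1 ends → S1 and S2 overlap.
S3 starts after S1 ends, so nothing later overlaps S1 either.
S3 starts exactly when S2 ends (back-to-back, no overlap), so nothing later overlaps S2 either.
S5 starts after S3 ends, so nothing later overlaps S3 either.
S4 starts before S5 ends → S5 and S4 overlap.
S6 starts exactly when S5 ends (back-to-back, no overlap), so nothing later overlaps S5 either.
S6 starts exactly when S4 ends (back-to-back, no overlap), so nothing later overlaps S4 either.
S7 starts after S6 ends.

S1 & S2, S4 & S5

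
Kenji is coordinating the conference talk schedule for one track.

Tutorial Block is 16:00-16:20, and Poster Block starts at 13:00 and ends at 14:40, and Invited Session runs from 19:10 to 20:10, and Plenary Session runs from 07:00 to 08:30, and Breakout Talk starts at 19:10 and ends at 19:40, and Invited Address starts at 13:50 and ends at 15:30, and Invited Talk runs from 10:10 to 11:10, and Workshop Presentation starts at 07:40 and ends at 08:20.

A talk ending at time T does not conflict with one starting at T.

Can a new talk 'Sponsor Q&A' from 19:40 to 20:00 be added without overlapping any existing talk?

Plenary Session: ends 08:30 at or before Sponsor Q&A starts 19:40 → clear.
Workshop Presentation: ends 08:20 at or before Sponsor Q&A starts 19:40 → clear.
Invited Talk: ends 11:10 at or before Sponsor Q&A starts 19:40 → clear.
Poster Block: ends 14:40 at or before Sponsor Q&A starts 19:40 → clear.
Invited Address: ends 15:30 at or before Sponsor Q&A starts 19:40 → clear.
Tutorial Block: ends 16:20 at or before Sponsor Q&A starts 19:40 → clear.
Breakout Talk: ends 19:40 at or before Sponsor Q&A starts 19:40 → clear.
Invited Session: starts 19:10 before Sponsor Q&A ends 20:00, and ends 20:10 after Sponsor Q&A starts 19:40 → overlap.
Sponsor Q&A overlaps Invited Session.

No — it overlaps Invited Session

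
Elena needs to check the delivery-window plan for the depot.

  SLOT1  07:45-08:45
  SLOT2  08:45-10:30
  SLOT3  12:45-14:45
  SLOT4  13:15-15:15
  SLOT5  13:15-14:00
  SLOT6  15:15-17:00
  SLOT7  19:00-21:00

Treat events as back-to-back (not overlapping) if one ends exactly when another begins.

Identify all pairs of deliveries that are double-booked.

Sorted by start: SLOT1, SLOT2, SLOT3, SLOT4, SLOT5, SLOT6, SLOT7.
SLOT2 starts exactly when SLOT1 ends (back-to-back, no overlap), so SLOT1 has no further overlaps.
SLOT3 starts after SLOT2 ends, so SLOT2 has no further overlaps.
SLOT4 starts before SLOT3 ends → SLOT3 and SLOT4 overlap.
SLOT5 starts before SLOT3 ends → SLOT3 and SLOT5 overlap.
SLOT6 starts after SLOT3 ends, so SLOT3 has no further overlaps.
SLOT5 starts before SLOT4 ends → SLOT4 and SLOT5 overlap.
SLOT6 starts exactly when SLOT4 ends (back-to-back, no overlap), so SLOT4 has no further overlaps.
SLOT6 starts after SLOT5 ends, so SLOT5 has no further overlaps.
SLOT7 starts after SLOT6 ends.

SLOT3 & SLOT4, SLOT3 & SLOT5, SLOT4 & SLOT5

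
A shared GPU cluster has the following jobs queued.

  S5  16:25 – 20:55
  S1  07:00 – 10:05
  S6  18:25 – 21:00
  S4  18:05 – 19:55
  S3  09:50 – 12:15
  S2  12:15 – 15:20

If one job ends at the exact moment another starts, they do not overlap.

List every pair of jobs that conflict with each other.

S1 & S3, S4 & S5, S4 & S6, S5 & S6

Sorted by start: S1, S3, S2, S5, S4, S6.
S3 starts before S1 ends → S1 and S3 overlap.
S2 starts after S1 ends — done with S1.
S2 starts exactly when S3 ends (back-to-back, no overlap) — done with S3.
S5 starts after S2 ends — done with S2.
S4 starts before S5 ends → S5 and S4 overlap.
S6 starts before S5 ends → S5 and S6 overlap.
S6 starts before S4 ends → S4 and S6 overlap.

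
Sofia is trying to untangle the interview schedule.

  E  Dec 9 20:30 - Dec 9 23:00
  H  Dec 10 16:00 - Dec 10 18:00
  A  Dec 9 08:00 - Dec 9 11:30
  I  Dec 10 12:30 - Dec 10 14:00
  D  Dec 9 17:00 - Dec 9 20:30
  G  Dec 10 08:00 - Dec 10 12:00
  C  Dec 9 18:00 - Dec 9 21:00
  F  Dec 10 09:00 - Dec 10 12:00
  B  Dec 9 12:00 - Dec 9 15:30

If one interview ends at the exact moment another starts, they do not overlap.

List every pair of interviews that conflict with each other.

C & D, C & E, F & G

Sorted by start: A, B, D, C, E, G, F, I, H.
B starts after A ends — done with A.
D starts after B ends — done with B.
C starts before D ends → D and C overlap.
E starts exactly when D ends (back-to-back, no overlap) — done with D.
E starts before C ends → C and E overlap.
G starts after C ends — done with C.
G starts after E ends — done with E.
F starts before G ends → G and F overlap.
I starts after G ends — done with G.
I starts after F ends — done with F.
H starts after I ends.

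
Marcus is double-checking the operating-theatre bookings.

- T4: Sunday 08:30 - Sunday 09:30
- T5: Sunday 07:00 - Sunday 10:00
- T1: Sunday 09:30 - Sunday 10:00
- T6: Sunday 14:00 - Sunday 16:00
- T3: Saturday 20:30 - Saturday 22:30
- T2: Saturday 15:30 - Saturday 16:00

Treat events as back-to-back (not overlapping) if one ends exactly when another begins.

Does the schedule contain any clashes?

Sorted by start: T2, T3, T5, T4, T1, T6.
T3 starts after T2 ends; T2 is clear from here.
T5 starts after T3 ends; T3 is clear from here.
T4 starts before T5 ends → T5 and T4 overlap.
That's a conflict, so the schedule is not conflict-free.

Yes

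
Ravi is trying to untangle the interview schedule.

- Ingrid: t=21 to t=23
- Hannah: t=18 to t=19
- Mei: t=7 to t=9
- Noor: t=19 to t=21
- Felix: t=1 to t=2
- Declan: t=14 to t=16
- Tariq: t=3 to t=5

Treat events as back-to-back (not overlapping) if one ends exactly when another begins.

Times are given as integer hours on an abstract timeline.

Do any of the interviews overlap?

Two intervals overlap when each starts before the other ends.
Sorted by start: Felix, Tariq, Mei, Declan, Hannah, Noor, Ingrid.
Tariq starts after Felix ends — done with Felix.
Mei starts after Tariq ends — done with Tariq.
Declan starts after Mei ends — done with Mei.
Hannah starts after Declan ends — done with Declan.
Noor starts exactly when Hannah ends (back-to-back, no overlap) — done with Hannah.
Ingrid starts exactly when Noor ends (back-to-back, no overlap).
Every pair is clear; the schedule has no overlaps.

No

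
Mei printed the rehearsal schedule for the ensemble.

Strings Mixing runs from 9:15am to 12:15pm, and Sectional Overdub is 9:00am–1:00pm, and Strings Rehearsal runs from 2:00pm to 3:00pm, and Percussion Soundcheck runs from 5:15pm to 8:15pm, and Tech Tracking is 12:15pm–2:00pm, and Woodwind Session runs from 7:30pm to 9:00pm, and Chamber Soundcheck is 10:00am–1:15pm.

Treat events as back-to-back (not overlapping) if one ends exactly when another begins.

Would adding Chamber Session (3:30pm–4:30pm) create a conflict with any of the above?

No — it doesn't clash with anything

Sectional Overdub: ends 1:00pm at or before Chamber Session starts 3:30pm → clear.
Strings Mixing: ends 12:15pm at or before Chamber Session starts 3:30pm → clear.
Chamber Soundcheck: ends 1:15pm at or before Chamber Session starts 3:30pm → clear.
Tech Tracking: ends 2:00pm at or before Chamber Session starts 3:30pm → clear.
Strings Rehearsal: ends 3:00pm at or before Chamber Session starts 3:30pm → clear.
Percussion Soundcheck: starts 5:15pm at or after Chamber Session ends 4:30pm → clear.
Woodwind Session: starts 7:30pm at or after Chamber Session ends 4:30pm → clear.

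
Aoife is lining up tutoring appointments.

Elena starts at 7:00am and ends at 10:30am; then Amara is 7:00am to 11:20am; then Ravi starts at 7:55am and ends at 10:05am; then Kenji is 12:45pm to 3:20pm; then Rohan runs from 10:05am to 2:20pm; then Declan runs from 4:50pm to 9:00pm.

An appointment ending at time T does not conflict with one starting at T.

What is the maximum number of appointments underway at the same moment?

Walk through starts and ends in time order (an end at T is processed before a start at T):
7:00am start Amara → 1
7:00am start Elena → 2
7:55am start Ravi → 3
10:05am end Ravi → 2
10:05am start Rohan → 3
10:30am end Elena → 2
11:20am end Amara → 1
12:45pm start Kenji → 2
2:20pm end Rohan → 1
3:20pm end Kenji → 0
4:50pm start Declan → 1
9:00pm end Declan → 0
Peak is 3, at 7:55am (Amara, Elena, Ravi).

3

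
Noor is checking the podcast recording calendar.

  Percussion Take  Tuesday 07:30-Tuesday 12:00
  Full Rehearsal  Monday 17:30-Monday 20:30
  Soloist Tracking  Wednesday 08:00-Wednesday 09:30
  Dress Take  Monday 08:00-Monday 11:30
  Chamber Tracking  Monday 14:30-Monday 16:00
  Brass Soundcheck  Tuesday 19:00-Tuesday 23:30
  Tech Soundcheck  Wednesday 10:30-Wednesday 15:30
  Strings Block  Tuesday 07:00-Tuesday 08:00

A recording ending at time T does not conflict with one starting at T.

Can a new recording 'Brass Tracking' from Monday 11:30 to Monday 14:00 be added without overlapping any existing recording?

Dress Take: ends Monday 11:30 at or before Brass Tracking starts Monday 11:30 → clear.
Chamber Tracking: starts Monday 14:30 at or after Brass Tracking ends Monday 14:00 → clear.
Full Rehearsal: starts Monday 17:30 at or after Brass Tracking ends Monday 14:00 → clear.
Strings Block: starts Tuesday 07:00 at or after Brass Tracking ends Monday 14:00 → clear.
Percussion Take: starts Tuesday 07:30 at or after Brass Tracking ends Monday 14:00 → clear.
Brass Soundcheck: starts Tuesday 19:00 at or after Brass Tracking ends Monday 14:00 → clear.
Soloist Tracking: starts Wednesday 08:00 at or after Brass Tracking ends Monday 14:00 → clear.
Tech Soundcheck: starts Wednesday 10:30 at or after Brass Tracking ends Monday 14:00 → clear.

Yes — the slot is free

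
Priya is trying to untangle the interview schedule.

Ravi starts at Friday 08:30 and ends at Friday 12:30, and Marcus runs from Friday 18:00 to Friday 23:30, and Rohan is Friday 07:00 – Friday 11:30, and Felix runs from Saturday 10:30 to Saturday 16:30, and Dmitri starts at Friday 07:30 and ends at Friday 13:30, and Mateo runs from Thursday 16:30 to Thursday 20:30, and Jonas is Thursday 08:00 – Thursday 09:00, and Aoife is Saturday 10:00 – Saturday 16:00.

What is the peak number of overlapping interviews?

3

Sort all start/end points and keep a running count:
Thursday 08:00 start Jonas → 1
Thursday 09:00 end Jonas → 0
Thursday 16:30 start Mateo → 1
Thursday 20:30 end Mateo → 0
Friday 07:00 start Rohan → 1
Friday 07:30 start Dmitri → 2
Friday 08:30 start Ravi → 3
Friday 11:30 end Rohan → 2
Friday 12:30 end Ravi → 1
Friday 13:30 end Dmitri → 0
Friday 18:00 start Marcus → 1
Friday 23:30 end Marcus → 0
Saturday 10:00 start Aoife → 1
Saturday 10:30 start Felix → 2
Saturday 16:00 end Aoife → 1
Saturday 16:30 end Felix → 0
Peak is 3, at Friday 08:30 (Dmitri, Ravi, Rohan).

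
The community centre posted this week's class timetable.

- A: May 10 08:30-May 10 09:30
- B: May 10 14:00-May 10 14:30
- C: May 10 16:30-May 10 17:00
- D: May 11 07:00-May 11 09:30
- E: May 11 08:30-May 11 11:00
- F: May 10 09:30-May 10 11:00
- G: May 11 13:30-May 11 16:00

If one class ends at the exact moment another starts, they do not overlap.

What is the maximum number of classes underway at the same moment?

2

Sort all start/end points and keep a running count:
May 10 08:30 start A → 1
May 10 09:30 end A → 0
May 10 09:30 start F → 1
May 10 11:00 end F → 0
May 10 14:00 start B → 1
May 10 14:30 end B → 0
May 10 16:30 start C → 1
May 10 17:00 end C → 0
May 11 07:00 start D → 1
May 11 08:30 start E → 2
May 11 09:30 end D → 1
May 11 11:00 end E → 0
May 11 13:30 start G → 1
May 11 16:00 end G → 0
Peak is 2, at May 11 08:30 (D, E).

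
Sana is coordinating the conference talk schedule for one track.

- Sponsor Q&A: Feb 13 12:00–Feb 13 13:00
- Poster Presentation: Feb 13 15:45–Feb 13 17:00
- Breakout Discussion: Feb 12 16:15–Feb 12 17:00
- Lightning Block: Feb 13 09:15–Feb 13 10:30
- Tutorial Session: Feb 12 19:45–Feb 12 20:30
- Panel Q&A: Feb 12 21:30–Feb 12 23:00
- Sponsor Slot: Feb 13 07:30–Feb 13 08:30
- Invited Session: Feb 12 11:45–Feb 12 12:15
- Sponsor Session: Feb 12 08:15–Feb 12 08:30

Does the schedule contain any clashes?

Two intervals overlap when each starts before the other ends.
Sorted by start: Sponsor Session, Invited Session, Breakout Discussion, Tutorial Session, Panel Q&A, Sponsor Slot, Lightning Block, Sponsor Q&A, Poster Presentation.
Invited Session starts after Sponsor Session ends, so nothing later overlaps Sponsor Session either.
Breakout Discussion starts after Invited Session ends, so nothing later overlaps Invited Session either.
Tutorial Session starts after Breakout Discussion ends, so nothing later overlaps Breakout Discussion either.
Panel Q&A starts after Tutorial Session ends, so nothing later overlaps Tutorial Session either.
Sponsor Slot starts after Panel Q&A ends, so nothing later overlaps Panel Q&A either.
Lightning Block starts after Sponsor Slot ends, so nothing later overlaps Sponsor Slot either.
Sponsor Q&A starts after Lightning Block ends, so nothing later overlaps Lightning Block either.
Poster Presentation starts after Sponsor Q&A ends.
Every pair is clear; the schedule has no overlaps.

No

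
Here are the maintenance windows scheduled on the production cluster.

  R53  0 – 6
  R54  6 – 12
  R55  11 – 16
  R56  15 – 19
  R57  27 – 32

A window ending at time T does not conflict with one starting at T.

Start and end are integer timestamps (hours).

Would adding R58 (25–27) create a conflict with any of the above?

No — it doesn't clash with anything

R53: ends 6 at or before R58 starts 25 → clear.
R54: ends 12 at or before R58 starts 25 → clear.
R55: ends 16 at or before R58 starts 25 → clear.
R56: ends 19 at or before R58 starts 25 → clear.
R57: starts 27 at or after R58 ends 27 → clear.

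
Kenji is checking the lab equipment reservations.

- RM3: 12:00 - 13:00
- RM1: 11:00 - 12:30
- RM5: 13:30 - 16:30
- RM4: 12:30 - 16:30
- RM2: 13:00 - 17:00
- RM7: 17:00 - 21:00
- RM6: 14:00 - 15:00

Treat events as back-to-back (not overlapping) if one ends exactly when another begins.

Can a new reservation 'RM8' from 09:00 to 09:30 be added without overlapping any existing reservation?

Yes — the slot is free

RM1: starts 11:00 at or after RM8 ends 09:30 → clear.
RM3: starts 12:00 at or after RM8 ends 09:30 → clear.
RM4: starts 12:30 at or after RM8 ends 09:30 → clear.
RM2: starts 13:00 at or after RM8 ends 09:30 → clear.
RM5: starts 13:30 at or after RM8 ends 09:30 → clear.
RM6: starts 14:00 at or after RM8 ends 09:30 → clear.
RM7: starts 17:00 at or after RM8 ends 09:30 → clear.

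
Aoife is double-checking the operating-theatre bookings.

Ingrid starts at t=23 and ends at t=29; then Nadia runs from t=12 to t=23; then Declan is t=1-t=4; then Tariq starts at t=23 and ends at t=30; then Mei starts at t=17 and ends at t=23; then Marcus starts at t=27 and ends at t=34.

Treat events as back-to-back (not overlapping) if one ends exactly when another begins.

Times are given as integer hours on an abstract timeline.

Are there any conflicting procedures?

Yes

Two intervals overlap when each starts before the other ends.
Sorted by start: Declan, Nadia, Mei, Tariq, Ingrid, Marcus.
Nadia starts after Declan ends; Declan is clear from here.
Mei starts before Nadia ends → Nadia and Mei overlap.
That's a conflict, so the schedule is not conflict-free.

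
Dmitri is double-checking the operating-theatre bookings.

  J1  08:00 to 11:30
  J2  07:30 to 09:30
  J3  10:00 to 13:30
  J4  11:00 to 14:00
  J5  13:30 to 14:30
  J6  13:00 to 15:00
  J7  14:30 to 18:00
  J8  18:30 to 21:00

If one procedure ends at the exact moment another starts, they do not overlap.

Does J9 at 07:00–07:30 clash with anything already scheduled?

No — it doesn't clash with anything

J2: starts 07:30 at or after J9 ends 07:30 → clear.
J1: starts 08:00 at or after J9 ends 07:30 → clear.
J3: starts 10:00 at or after J9 ends 07:30 → clear.
J4: starts 11:00 at or after J9 ends 07:30 → clear.
J6: starts 13:00 at or after J9 ends 07:30 → clear.
J5: starts 13:30 at or after J9 ends 07:30 → clear.
J7: starts 14:30 at or after J9 ends 07:30 → clear.
J8: starts 18:30 at or after J9 ends 07:30 → clear.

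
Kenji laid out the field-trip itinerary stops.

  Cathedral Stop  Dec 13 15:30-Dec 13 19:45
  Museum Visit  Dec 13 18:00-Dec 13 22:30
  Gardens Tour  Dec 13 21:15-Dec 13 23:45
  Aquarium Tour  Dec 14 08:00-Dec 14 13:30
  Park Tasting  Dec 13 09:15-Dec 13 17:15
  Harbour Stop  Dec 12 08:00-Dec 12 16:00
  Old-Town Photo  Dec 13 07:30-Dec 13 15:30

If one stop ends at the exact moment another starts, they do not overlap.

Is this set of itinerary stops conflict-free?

No

Sorted by start: Harbour Stop, Old-Town Photo, Park Tasting, Cathedral Stop, Museum Visit, Gardens Tour, Aquarium Tour.
Old-Town Photo starts after Harbour Stop ends — done with Harbour Stop.
Park Tasting starts before Old-Town Photo ends → Old-Town Photo and Park Tasting overlap.
That's a conflict, so the schedule is not conflict-free.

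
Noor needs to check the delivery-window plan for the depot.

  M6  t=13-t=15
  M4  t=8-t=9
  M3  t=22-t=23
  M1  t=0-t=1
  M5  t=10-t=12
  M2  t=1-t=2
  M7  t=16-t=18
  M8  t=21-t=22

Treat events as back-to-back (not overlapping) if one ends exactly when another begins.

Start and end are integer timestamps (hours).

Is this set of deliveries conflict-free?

Yes

Sorted by start: M1, M2, M4, M5, M6, M7, M8, M3.
M2 starts exactly when M1 ends (back-to-back, no overlap) — done with M1.
M4 starts after M2 ends — done with M2.
M5 starts after M4 ends — done with M4.
M6 starts after M5 ends — done with M5.
M7 starts after M6 ends — done with M6.
M8 starts after M7 ends — done with M7.
M3 starts exactly when M8 ends (back-to-back, no overlap).
Every pair is clear; the schedule has no overlaps.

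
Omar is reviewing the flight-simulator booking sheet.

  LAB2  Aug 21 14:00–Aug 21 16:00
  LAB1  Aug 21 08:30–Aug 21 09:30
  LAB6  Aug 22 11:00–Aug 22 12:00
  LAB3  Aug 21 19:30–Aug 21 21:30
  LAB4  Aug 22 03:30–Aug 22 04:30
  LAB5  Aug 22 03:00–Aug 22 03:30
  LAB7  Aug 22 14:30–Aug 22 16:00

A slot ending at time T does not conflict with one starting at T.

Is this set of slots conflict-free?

Sorted by start: LAB1, LAB2, LAB3, LAB5, LAB4, LAB6, LAB7.
LAB2 starts after LAB1 ends, so LAB1 has no further overlaps.
LAB3 starts after LAB2 ends, so LAB2 has no further overlaps.
LAB5 starts after LAB3 ends, so LAB3 has no further overlaps.
LAB4 starts exactly when LAB5 ends (back-to-back, no overlap), so LAB5 has no further overlaps.
LAB6 starts after LAB4 ends, so LAB4 has no further overlaps.
LAB7 starts after LAB6 ends.
Every pair is clear; the schedule has no overlaps.

Yes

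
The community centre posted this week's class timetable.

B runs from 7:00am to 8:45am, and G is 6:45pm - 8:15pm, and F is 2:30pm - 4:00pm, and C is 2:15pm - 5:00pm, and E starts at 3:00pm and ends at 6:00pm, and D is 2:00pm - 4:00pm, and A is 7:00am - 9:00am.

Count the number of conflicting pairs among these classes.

Two intervals overlap when each starts before the other ends.
Sorted by start: A, B, D, C, F, E, G.
B starts before A ends → A and B overlap.
D starts after A ends; A is clear from here.
D starts after B ends; B is clear from here.
C starts before D ends → D and C overlap.
F starts before D ends → D and F overlap.
E starts before D ends → D and E overlap.
G starts after D ends.
F starts before C ends → C and F overlap.
E starts before C ends → C and E overlap.
G starts after C ends.
E starts before F ends → F and E overlap.
G starts after F ends.
G starts after E ends.
Overlapping pairs: A & B, C & D, C & E, C & F, D & E, D & F, E & F — 7 in total.

7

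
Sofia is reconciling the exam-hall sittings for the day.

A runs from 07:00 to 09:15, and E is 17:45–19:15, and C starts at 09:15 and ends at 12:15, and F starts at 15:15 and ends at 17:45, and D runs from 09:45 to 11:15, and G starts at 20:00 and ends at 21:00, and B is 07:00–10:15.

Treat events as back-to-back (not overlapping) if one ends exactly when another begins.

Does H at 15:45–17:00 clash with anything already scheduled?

Yes — it overlaps F

A: ends 09:15 at or before H starts 15:45 → clear.
B: ends 10:15 at or before H starts 15:45 → clear.
C: ends 12:15 at or before H starts 15:45 → clear.
D: ends 11:15 at or before H starts 15:45 → clear.
F: starts 15:15 before H ends 17:00, and ends 17:45 after H starts 15:45 → overlap.
E: starts 17:45 at or after H ends 17:00 → clear.
G: starts 20:00 at or after H ends 17:00 → clear.
H overlaps F.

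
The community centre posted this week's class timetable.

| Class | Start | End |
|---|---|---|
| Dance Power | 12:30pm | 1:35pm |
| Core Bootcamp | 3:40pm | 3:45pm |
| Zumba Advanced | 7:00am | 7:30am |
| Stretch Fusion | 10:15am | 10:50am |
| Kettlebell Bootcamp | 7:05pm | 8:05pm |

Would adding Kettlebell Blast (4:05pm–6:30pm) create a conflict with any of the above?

Zumba Advanced: ends 7:30am at or before Kettlebell Blast starts 4:05pm → clear.
Stretch Fusion: ends 10:50am at or before Kettlebell Blast starts 4:05pm → clear.
Dance Power: ends 1:35pm at or before Kettlebell Blast starts 4:05pm → clear.
Core Bootcamp: ends 3:45pm at or before Kettlebell Blast starts 4:05pm → clear.
Kettlebell Bootcamp: starts 7:05pm at or after Kettlebell Blast ends 6:30pm → clear.

No — it doesn't clash with anything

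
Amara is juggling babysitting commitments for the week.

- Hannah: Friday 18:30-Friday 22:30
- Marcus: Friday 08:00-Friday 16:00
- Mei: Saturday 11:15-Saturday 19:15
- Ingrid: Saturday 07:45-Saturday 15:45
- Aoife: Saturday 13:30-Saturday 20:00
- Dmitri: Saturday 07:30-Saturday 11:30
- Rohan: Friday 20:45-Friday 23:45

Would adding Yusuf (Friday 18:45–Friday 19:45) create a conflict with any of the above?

Yes — it overlaps Hannah

Marcus: ends Friday 16:00 at or before Yusuf starts Friday 18:45 → clear.
Hannah: starts Friday 18:30 before Yusuf ends Friday 19:45, and ends Friday 22:30 after Yusuf starts Friday 18:45 → overlap.
Rohan: starts Friday 20:45 at or after Yusuf ends Friday 19:45 → clear.
Dmitri: starts Saturday 07:30 at or after Yusuf ends Friday 19:45 → clear.
Ingrid: starts Saturday 07:45 at or after Yusuf ends Friday 19:45 → clear.
Mei: starts Saturday 11:15 at or after Yusuf ends Friday 19:45 → clear.
Aoife: starts Saturday 13:30 at or after Yusuf ends Friday 19:45 → clear.
Yusuf overlaps Hannah.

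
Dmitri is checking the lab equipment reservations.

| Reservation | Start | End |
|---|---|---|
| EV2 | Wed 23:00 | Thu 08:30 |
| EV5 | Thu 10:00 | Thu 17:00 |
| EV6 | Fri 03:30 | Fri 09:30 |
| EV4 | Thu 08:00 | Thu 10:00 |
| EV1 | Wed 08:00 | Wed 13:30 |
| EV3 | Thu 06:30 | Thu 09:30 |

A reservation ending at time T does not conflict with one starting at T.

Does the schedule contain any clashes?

Yes

Sorted by start: EV1, EV2, EV3, EV4, EV5, EV6.
EV2 starts after EV1 ends — done with EV1.
EV3 starts before EV2 ends → EV2 and EV3 overlap.
That's a conflict, so the schedule is not conflict-free.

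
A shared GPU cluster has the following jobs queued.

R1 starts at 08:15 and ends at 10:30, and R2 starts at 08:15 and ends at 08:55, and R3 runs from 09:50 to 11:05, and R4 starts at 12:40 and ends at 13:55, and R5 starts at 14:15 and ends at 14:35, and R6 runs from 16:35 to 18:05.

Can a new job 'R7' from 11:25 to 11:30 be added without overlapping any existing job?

R1: ends 10:30 at or before R7 starts 11:25 → clear.
R2: ends 08:55 at or before R7 starts 11:25 → clear.
R3: ends 11:05 at or before R7 starts 11:25 → clear.
R4: starts 12:40 at or after R7 ends 11:30 → clear.
R5: starts 14:15 at or after R7 ends 11:30 → clear.
R6: starts 16:35 at or after R7 ends 11:30 → clear.

Yes — the slot is free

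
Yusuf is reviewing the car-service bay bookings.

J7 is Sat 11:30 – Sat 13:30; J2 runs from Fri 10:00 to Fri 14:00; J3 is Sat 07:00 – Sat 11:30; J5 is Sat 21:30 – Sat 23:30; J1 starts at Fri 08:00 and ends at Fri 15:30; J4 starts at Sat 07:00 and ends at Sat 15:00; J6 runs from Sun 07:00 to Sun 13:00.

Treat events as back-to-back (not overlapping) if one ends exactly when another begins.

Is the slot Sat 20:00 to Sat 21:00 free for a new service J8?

Yes — the slot is free

J1: ends Fri 15:30 at or before J8 starts Sat 20:00 → clear.
J2: ends Fri 14:00 at or before J8 starts Sat 20:00 → clear.
J3: ends Sat 11:30 at or before J8 starts Sat 20:00 → clear.
J4: ends Sat 15:00 at or before J8 starts Sat 20:00 → clear.
J7: ends Sat 13:30 at or before J8 starts Sat 20:00 → clear.
J5: starts Sat 21:30 at or after J8 ends Sat 21:00 → clear.
J6: starts Sun 07:00 at or after J8 ends Sat 21:00 → clear.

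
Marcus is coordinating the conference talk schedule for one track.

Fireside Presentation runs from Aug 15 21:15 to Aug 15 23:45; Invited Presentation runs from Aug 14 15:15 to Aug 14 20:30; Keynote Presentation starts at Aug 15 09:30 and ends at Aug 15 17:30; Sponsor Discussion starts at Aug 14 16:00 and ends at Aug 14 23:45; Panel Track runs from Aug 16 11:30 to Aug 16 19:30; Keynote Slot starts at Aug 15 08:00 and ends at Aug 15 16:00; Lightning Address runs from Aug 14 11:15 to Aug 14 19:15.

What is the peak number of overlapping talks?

3

Sweep the timeline, counting +1 at each start and −1 at each end (ends before starts at a tie):
Aug 14 11:15 start Lightning Address → 1
Aug 14 15:15 start Invited Presentation → 2
Aug 14 16:00 start Sponsor Discussion → 3
Aug 14 19:15 end Lightning Address → 2
Aug 14 20:30 end Invited Presentation → 1
Aug 14 23:45 end Sponsor Discussion → 0
Aug 15 08:00 start Keynote Slot → 1
Aug 15 09:30 start Keynote Presentation → 2
Aug 15 16:00 end Keynote Slot → 1
Aug 15 17:30 end Keynote Presentation → 0
Aug 15 21:15 start Fireside Presentation → 1
Aug 15 23:45 end Fireside Presentation → 0
Aug 16 11:30 start Panel Track → 1
Aug 16 19:30 end Panel Track → 0
Peak is 3, at Aug 14 16:00 (Invited Presentation, Lightning Address, Sponsor Discussion).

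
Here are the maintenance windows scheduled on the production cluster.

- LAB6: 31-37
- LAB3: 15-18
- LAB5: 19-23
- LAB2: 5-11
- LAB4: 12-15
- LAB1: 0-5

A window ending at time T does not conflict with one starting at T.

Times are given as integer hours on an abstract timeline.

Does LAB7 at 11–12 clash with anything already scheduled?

LAB1: ends 5 at or before LAB7 starts 11 → clear.
LAB2: ends 11 at or before LAB7 starts 11 → clear.
LAB4: starts 12 at or after LAB7 ends 12 → clear.
LAB3: starts 15 at or after LAB7 ends 12 → clear.
LAB5: starts 19 at or after LAB7 ends 12 → clear.
LAB6: starts 31 at or after LAB7 ends 12 → clear.

No — it doesn't clash with anything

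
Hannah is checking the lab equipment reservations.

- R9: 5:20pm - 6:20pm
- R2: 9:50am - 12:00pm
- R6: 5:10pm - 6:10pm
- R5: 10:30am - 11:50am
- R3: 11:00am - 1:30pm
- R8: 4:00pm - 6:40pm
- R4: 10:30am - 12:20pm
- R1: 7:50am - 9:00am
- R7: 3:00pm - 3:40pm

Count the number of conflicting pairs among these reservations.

9

Two intervals overlap when each starts before the other ends.
Sorted by start: R1, R2, R4, R5, R3, R7, R8, R6, R9.
R2 starts after R1 ends; R1 is clear from here.
R4 starts before R2 ends → R2 and R4 overlap.
R5 starts before R2 ends → R2 and R5 overlap.
R3 starts before R2 ends → R2 and R3 overlap.
R7 starts after R2 ends; R2 is clear from here.
R5 starts before R4 ends → R4 and R5 overlap.
R3 starts before R4 ends → R4 and R3 overlap.
R7 starts after R4 ends; R4 is clear from here.
R3 starts before R5 ends → R5 and R3 overlap.
R7 starts after R5 ends; R5 is clear from here.
R7 starts after R3 ends; R3 is clear from here.
R8 starts after R7 ends; R7 is clear from here.
R6 starts before R8 ends → R8 and R6 overlap.
R9 starts before R8 ends → R8 and R9 overlap.
R9 starts before R6 ends → R6 and R9 overlap.
Overlapping pairs: R2 & R3, R2 & R4, R2 & R5, R3 & R4, R3 & R5, R4 & R5, R6 & R8, R6 & R9, R8 & R9 — 9 in total.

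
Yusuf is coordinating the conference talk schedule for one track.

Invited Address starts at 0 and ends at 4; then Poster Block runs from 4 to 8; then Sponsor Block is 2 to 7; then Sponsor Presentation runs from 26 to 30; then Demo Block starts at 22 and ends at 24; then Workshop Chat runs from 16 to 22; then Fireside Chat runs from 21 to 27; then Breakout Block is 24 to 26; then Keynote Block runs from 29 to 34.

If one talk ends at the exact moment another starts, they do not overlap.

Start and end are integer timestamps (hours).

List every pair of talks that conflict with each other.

Breakout Block & Fireside Chat, Demo Block & Fireside Chat, Fireside Chat & Sponsor Presentation, Fireside Chat & Workshop Chat, Invited Address & Sponsor Block, Keynote Block & Sponsor Presentation, Poster Block & Sponsor Block

Check each pair: they overlap iff neither finishes before the other starts.
Sorted by start: Invited Address, Sponsor Block, Poster Block, Workshop Chat, Fireside Chat, Demo Block, Breakout Block, Sponsor Presentation, Keynote Block.
Sponsor Block starts before Invited Address ends → Invited Address and Sponsor Block overlap.
Poster Block starts exactly when Invited Address ends (back-to-back, no overlap) — done with Invited Address.
Poster Block starts before Sponsor Block ends → Sponsor Block and Poster Block overlap.
Workshop Chat starts after Sponsor Block ends — done with Sponsor Block.
Workshop Chat starts after Poster Block ends — done with Poster Block.
Fireside Chat starts before Workshop Chat ends → Workshop Chat and Fireside Chat overlap.
Demo Block starts exactly when Workshop Chat ends (back-to-back, no overlap) — done with Workshop Chat.
Demo Block starts before Fireside Chat ends → Fireside Chat and Demo Block overlap.
Breakout Block starts before Fireside Chat ends → Fireside Chat and Breakout Block overlap.
Sponsor Presentation starts before Fireside Chat ends → Fireside Chat and Sponsor Presentation overlap.
Keynote Block starts after Fireside Chat ends.
Breakout Block starts exactly when Demo Block ends (back-to-back, no overlap) — done with Demo Block.
Sponsor Presentation starts exactly when Breakout Block ends (back-to-back, no overlap) — done with Breakout Block.
Keynote Block starts before Sponsor Presentation ends → Sponsor Presentation and Keynote Block overlap.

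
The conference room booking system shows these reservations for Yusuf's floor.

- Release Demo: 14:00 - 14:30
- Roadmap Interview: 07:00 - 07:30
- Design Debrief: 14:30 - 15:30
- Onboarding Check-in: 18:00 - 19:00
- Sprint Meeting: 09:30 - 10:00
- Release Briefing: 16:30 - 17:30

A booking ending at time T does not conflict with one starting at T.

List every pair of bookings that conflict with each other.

Check each pair: they overlap iff neither finishes before the other starts.
Sorted by start: Roadmap Interview, Sprint Meeting, Release Demo, Design Debrief, Release Briefing, Onboarding Check-in.
Sprint Meeting starts after Roadmap Interview ends, so nothing later overlaps Roadmap Interview either.
Release Demo starts after Sprint Meeting ends, so nothing later overlaps Sprint Meeting either.
Design Debrief starts exactly when Release Demo ends (back-to-back, no overlap), so nothing later overlaps Release Demo either.
Release Briefing starts after Design Debrief ends, so nothing later overlaps Design Debrief either.
Onboarding Check-in starts after Release Briefing ends.

no conflicts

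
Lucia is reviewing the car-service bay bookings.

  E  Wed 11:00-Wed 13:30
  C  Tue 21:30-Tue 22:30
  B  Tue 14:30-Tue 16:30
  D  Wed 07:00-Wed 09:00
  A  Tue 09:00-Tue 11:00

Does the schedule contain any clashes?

Sorted by start: A, B, C, D, E.
B starts after A ends, so A has no further overlaps.
C starts after B ends, so B has no further overlaps.
D starts after C ends, so C has no further overlaps.
E starts after D ends.
Every pair is clear; the schedule has no overlaps.

No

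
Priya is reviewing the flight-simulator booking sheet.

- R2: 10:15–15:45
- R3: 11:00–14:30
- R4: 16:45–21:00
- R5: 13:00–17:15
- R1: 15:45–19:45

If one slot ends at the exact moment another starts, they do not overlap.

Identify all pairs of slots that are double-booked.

R1 & R4, R1 & R5, R2 & R3, R2 & R5, R3 & R5, R4 & R5

Sorted by start: R2, R3, R5, R1, R4.
R3 starts before R2 ends → R2 and R3 overlap.
R5 starts before R2 ends → R2 and R5 overlap.
R1 starts exactly when R2 ends (back-to-back, no overlap), so R2 has no further overlaps.
R5 starts before R3 ends → R3 and R5 overlap.
R1 starts after R3 ends, so R3 has no further overlaps.
R1 starts before R5 ends → R5 and R1 overlap.
R4 starts before R5 ends → R5 and R4 overlap.
R4 starts before R1 ends → R1 and R4 overlap.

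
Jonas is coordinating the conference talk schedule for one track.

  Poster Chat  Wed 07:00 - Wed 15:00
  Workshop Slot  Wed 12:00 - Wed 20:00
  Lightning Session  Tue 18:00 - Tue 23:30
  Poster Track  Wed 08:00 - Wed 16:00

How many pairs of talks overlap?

3

Two intervals overlap when each starts before the other ends.
Sorted by start: Lightning Session, Poster Chat, Poster Track, Workshop Slot.
Poster Chat starts after Lightning Session ends; Lightning Session is clear from here.
Poster Track starts before Poster Chat ends → Poster Chat and Poster Track overlap.
Workshop Slot starts before Poster Chat ends → Poster Chat and Workshop Slot overlap.
Workshop Slot starts before Poster Track ends → Poster Track and Workshop Slot overlap.
Overlapping pairs: Poster Chat & Poster Track, Poster Chat & Workshop Slot, Poster Track & Workshop Slot — 3 in total.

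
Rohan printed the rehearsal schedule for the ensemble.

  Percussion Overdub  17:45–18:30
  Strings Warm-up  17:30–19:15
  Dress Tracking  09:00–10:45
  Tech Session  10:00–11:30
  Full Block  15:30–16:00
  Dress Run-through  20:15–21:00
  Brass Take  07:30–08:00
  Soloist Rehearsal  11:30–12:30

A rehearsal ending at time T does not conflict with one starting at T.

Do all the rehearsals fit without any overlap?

Sorted by start: Brass Take, Dress Tracking, Tech Session, Soloist Rehearsal, Full Block, Strings Warm-up, Percussion Overdub, Dress Run-through.
Dress Tracking starts after Brass Take ends; Brass Take is clear from here.
Tech Session starts before Dress Tracking ends → Dress Tracking and Tech Session overlap.
That's a conflict, so the schedule is not conflict-free.

No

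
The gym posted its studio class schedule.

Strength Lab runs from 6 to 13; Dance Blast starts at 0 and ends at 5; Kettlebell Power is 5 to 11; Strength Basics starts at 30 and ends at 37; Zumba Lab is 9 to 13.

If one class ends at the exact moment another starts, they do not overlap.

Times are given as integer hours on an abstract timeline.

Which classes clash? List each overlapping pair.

Kettlebell Power & Strength Lab, Kettlebell Power & Zumba Lab, Strength Lab & Zumba Lab

Check each pair: they overlap iff neither finishes before the other starts.
Sorted by start: Dance Blast, Kettlebell Power, Strength Lab, Zumba Lab, Strength Basics.
Kettlebell Power starts exactly when Dance Blast ends (back-to-back, no overlap), so nothing later overlaps Dance Blast either.
Strength Lab starts before Kettlebell Power ends → Kettlebell Power and Strength Lab overlap.
Zumba Lab starts before Kettlebell Power ends → Kettlebell Power and Zumba Lab overlap.
Strength Basics starts after Kettlebell Power ends.
Zumba Lab starts before Strength Lab ends → Strength Lab and Zumba Lab overlap.
Strength Basics starts after Strength Lab ends.
Strength Basics starts after Zumba Lab ends.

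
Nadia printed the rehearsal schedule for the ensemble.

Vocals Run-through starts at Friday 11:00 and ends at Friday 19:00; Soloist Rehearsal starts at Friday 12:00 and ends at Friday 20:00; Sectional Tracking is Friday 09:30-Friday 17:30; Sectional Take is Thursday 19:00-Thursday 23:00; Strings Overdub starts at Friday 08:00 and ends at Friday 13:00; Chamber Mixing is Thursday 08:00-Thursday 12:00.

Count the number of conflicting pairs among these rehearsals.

Sorted by start: Chamber Mixing, Sectional Take, Strings Overdub, Sectional Tracking, Vocals Run-through, Soloist Rehearsal.
Sectional Take starts after Chamber Mixing ends — done with Chamber Mixing.
Strings Overdub starts after Sectional Take ends — done with Sectional Take.
Sectional Tracking starts before Strings Overdub ends → Strings Overdub and Sectional Tracking overlap.
Vocals Run-through starts before Strings Overdub ends → Strings Overdub and Vocals Run-through overlap.
Soloist Rehearsal starts before Strings Overdub ends → Strings Overdub and Soloist Rehearsal overlap.
Vocals Run-through starts before Sectional Tracking ends → Sectional Tracking and Vocals Run-through overlap.
Soloist Rehearsal starts before Sectional Tracking ends → Sectional Tracking and Soloist Rehearsal overlap.
Soloist Rehearsal starts before Vocals Run-through ends → Vocals Run-through and Soloist Rehearsal overlap.
Overlapping pairs: Sectional Tracking & Soloist Rehearsal, Sectional Tracking & Strings Overdub, Sectional Tracking & Vocals Run-through, Soloist Rehearsal & Strings Overdub, Soloist Rehearsal & Vocals Run-through, Strings Overdub & Vocals Run-through — 6 in total.

6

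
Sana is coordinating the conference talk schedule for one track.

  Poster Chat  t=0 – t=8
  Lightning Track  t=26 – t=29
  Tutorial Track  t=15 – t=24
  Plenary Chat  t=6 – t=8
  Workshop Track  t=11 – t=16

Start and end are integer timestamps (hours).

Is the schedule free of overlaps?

Two intervals overlap when each starts before the other ends.
Sorted by start: Poster Chat, Plenary Chat, Workshop Track, Tutorial Track, Lightning Track.
Plenary Chat starts before Poster Chat ends → Poster Chat and Plenary Chat overlap.
That's a conflict, so the schedule is not conflict-free.

No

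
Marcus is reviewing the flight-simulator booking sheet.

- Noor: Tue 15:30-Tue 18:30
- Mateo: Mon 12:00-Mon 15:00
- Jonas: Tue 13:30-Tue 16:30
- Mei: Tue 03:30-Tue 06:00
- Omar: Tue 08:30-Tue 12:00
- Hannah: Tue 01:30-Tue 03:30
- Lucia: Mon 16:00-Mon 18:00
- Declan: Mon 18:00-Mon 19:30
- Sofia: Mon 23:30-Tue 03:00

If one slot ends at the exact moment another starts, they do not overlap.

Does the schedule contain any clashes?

Yes

Sorted by start: Mateo, Lucia, Declan, Sofia, Hannah, Mei, Omar, Jonas, Noor.
Lucia starts after Mateo ends; Mateo is clear from here.
Declan starts exactly when Lucia ends (back-to-back, no overlap); Lucia is clear from here.
Sofia starts after Declan ends; Declan is clear from here.
Hannah starts before Sofia ends → Sofia and Hannah overlap.
That's a conflict, so the schedule is not conflict-free.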